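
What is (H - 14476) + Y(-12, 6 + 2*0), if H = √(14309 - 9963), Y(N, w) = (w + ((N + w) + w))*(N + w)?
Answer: -14512 + √4346 ≈ -14446.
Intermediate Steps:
Y(N, w) = (N + w)*(N + 3*w) (Y(N, w) = (w + (N + 2*w))*(N + w) = (N + 3*w)*(N + w) = (N + w)*(N + 3*w))
H = √4346 ≈ 65.924
(H - 14476) + Y(-12, 6 + 2*0) = (√4346 - 14476) + ((-12)² + 3*(6 + 2*0)² + 4*(-12)*(6 + 2*0)) = (-14476 + √4346) + (144 + 3*(6 + 0)² + 4*(-12)*(6 + 0)) = (-14476 + √4346) + (144 + 3*6² + 4*(-12)*6) = (-14476 + √4346) + (144 + 3*36 - 288) = (-14476 + √4346) + (144 + 108 - 288) = (-14476 + √4346) - 36 = -14512 + √4346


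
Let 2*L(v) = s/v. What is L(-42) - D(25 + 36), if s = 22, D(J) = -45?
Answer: 1879/42 ≈ 44.738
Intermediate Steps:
L(v) = 11/v (L(v) = (22/v)/2 = 11/v)
L(-42) - D(25 + 36) = 11/(-42) - 1*(-45) = 11*(-1/42) + 45 = -11/42 + 45 = 1879/42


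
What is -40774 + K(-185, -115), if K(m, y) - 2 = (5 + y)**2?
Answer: -28672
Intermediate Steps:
K(m, y) = 2 + (5 + y)**2
-40774 + K(-185, -115) = -40774 + (2 + (5 - 115)**2) = -40774 + (2 + (-110)**2) = -40774 + (2 + 12100) = -40774 + 12102 = -28672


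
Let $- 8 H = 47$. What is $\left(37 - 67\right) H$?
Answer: $\frac{705}{4} \approx 176.25$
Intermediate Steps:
$H = - \frac{47}{8}$ ($H = \left(- \frac{1}{8}\right) 47 = - \frac{47}{8} \approx -5.875$)
$\left(37 - 67\right) H = \left(37 - 67\right) \left(- \frac{47}{8}\right) = \left(-30\right) \left(- \frac{47}{8}\right) = \frac{705}{4}$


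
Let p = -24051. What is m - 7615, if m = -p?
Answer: 16436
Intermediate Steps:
m = 24051 (m = -1*(-24051) = 24051)
m - 7615 = 24051 - 7615 = 16436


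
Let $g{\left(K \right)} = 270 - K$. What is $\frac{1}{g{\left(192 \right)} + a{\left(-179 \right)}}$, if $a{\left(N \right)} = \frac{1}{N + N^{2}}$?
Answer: $\frac{31862}{2485237} \approx 0.012821$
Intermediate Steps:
$\frac{1}{g{\left(192 \right)} + a{\left(-179 \right)}} = \frac{1}{\left(270 - 192\right) + \frac{1}{\left(-179\right) \left(1 - 179\right)}} = \frac{1}{\left(270 - 192\right) - \frac{1}{179 \left(-178\right)}} = \frac{1}{78 - - \frac{1}{31862}} = \frac{1}{78 + \frac{1}{31862}} = \frac{1}{\frac{2485237}{31862}} = \frac{31862}{2485237}$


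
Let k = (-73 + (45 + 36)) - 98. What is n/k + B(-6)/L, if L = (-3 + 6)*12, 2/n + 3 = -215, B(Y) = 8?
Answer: 727/3270 ≈ 0.22232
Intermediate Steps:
n = -1/109 (n = 2/(-3 - 215) = 2/(-218) = 2*(-1/218) = -1/109 ≈ -0.0091743)
k = -90 (k = (-73 + 81) - 98 = 8 - 98 = -90)
L = 36 (L = 3*12 = 36)
n/k + B(-6)/L = -1/109/(-90) + 8/36 = -1/109*(-1/90) + 8*(1/36) = 1/9810 + 2/9 = 727/3270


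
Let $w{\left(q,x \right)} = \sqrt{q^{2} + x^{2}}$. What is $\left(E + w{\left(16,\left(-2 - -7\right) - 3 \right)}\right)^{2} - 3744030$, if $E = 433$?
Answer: $-3556281 + 1732 \sqrt{65} \approx -3.5423 \cdot 10^{6}$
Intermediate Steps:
$\left(E + w{\left(16,\left(-2 - -7\right) - 3 \right)}\right)^{2} - 3744030 = \left(433 + \sqrt{16^{2} + \left(\left(-2 - -7\right) - 3\right)^{2}}\right)^{2} - 3744030 = \left(433 + \sqrt{256 + \left(\left(-2 + 7\right) - 3\right)^{2}}\right)^{2} - 3744030 = \left(433 + \sqrt{256 + \left(5 - 3\right)^{2}}\right)^{2} - 3744030 = \left(433 + \sqrt{256 + 2^{2}}\right)^{2} - 3744030 = \left(433 + \sqrt{256 + 4}\right)^{2} - 3744030 = \left(433 + \sqrt{260}\right)^{2} - 3744030 = \left(433 + 2 \sqrt{65}\right)^{2} - 3744030 = -3744030 + \left(433 + 2 \sqrt{65}\right)^{2}$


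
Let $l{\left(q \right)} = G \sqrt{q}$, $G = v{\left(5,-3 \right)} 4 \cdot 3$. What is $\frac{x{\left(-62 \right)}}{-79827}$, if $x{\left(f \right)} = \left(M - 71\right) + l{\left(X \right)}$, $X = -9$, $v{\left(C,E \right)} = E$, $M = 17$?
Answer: $\frac{18}{26609} + \frac{36 i}{26609} \approx 0.00067646 + 0.0013529 i$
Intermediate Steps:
$G = -36$ ($G = \left(-3\right) 4 \cdot 3 = \left(-12\right) 3 = -36$)
$l{\left(q \right)} = - 36 \sqrt{q}$
$x{\left(f \right)} = -54 - 108 i$ ($x{\left(f \right)} = \left(17 - 71\right) - 36 \sqrt{-9} = -54 - 36 \cdot 3 i = -54 - 108 i$)
$\frac{x{\left(-62 \right)}}{-79827} = \frac{-54 - 108 i}{-79827} = \left(-54 - 108 i\right) \left(- \frac{1}{79827}\right) = \frac{18}{26609} + \frac{36 i}{26609}$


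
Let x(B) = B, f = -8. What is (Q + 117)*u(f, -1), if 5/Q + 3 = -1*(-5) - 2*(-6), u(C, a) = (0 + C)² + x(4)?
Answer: 55862/7 ≈ 7980.3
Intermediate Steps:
u(C, a) = 4 + C² (u(C, a) = (0 + C)² + 4 = C² + 4 = 4 + C²)
Q = 5/14 (Q = 5/(-3 + (-1*(-5) - 2*(-6))) = 5/(-3 + (5 + 12)) = 5/(-3 + 17) = 5/14 ≈ 0.35714)
(Q + 117)*u(f, -1) = (5/14 + 117)*(4 + (-8)²) = 1643*(4 + 64)/14 = (1643/14)*68 = 55862/7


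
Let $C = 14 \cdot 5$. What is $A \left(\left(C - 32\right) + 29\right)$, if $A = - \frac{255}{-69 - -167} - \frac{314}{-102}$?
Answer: $\frac{159527}{4998} \approx 31.918$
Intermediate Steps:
$C = 70$
$A = \frac{2381}{4998}$ ($A = - \frac{255}{-69 + 167} - - \frac{157}{51} = - \frac{255}{98} + \frac{157}{51} = \frac{2381}{4998} \approx 0.47639$)
$A \left(\left(C - 32\right) + 29\right) = \frac{2381 \left(\left(70 - 32\right) + 29\right)}{4998} = \frac{2381 \left(38 + 29\right)}{4998} = \frac{2381}{4998} \cdot 67 = \frac{159527}{4998}$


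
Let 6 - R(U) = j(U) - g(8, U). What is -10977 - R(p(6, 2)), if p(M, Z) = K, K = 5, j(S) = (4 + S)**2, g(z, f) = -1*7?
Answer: -10895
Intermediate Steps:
g(z, f) = -7
p(M, Z) = 5
R(U) = -1 - (4 + U)**2 (R(U) = 6 - ((4 + U)**2 - 1*(-7)) = 6 - ((4 + U)**2 + 7) = 6 - (7 + (4 + U)**2) = 6 + (-7 - (4 + U)**2) = -1 - (4 + U)**2)
-10977 - R(p(6, 2)) = -10977 - (-1 - (4 + 5)**2) = -10977 - (-1 - 1*9**2) = -10977 - (-1 - 1*81) = -10977 - (-1 - 81) = -10977 - 1*(-82) = -10977 + 82 = -10895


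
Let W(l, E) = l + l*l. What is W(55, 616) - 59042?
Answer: -55962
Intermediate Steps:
W(l, E) = l + l**2
W(55, 616) - 59042 = 55*(1 + 55) - 59042 = 55*56 - 59042 = 3080 - 59042 = -55962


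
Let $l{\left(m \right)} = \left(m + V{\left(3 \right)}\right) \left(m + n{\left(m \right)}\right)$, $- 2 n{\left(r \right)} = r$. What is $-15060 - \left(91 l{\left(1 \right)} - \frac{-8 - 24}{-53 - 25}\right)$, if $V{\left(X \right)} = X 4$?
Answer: $- \frac{1220785}{78} \approx -15651.0$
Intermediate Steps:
$n{\left(r \right)} = - \frac{r}{2}$
$V{\left(X \right)} = 4 X$
$l{\left(m \right)} = \frac{m \left(12 + m\right)}{2}$ ($l{\left(m \right)} = \left(m + 4 \cdot 3\right) \left(m - \frac{m}{2}\right) = \left(m + 12\right) \frac{m}{2} = \left(12 + m\right) \frac{m}{2} = \frac{m \left(12 + m\right)}{2}$)
$-15060 - \left(91 l{\left(1 \right)} - \frac{-8 - 24}{-53 - 25}\right) = -15060 + \left(- 91 \cdot \frac{1}{2} \cdot 1 \left(12 + 1\right) + \frac{-8 - 24}{-53 - 25}\right) = -15060 - \left(- \frac{16}{39} + 91 \cdot \frac{1}{2} \cdot 1 \cdot 13\right) = -15060 - \frac{46105}{78} = - \frac{1220785}{78}$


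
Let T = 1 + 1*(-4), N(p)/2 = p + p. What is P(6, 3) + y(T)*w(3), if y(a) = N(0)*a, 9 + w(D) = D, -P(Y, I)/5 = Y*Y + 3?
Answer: -195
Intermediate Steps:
P(Y, I) = -15 - 5*Y² (P(Y, I) = -5*(Y*Y + 3) = -5*(Y² + 3) = -5*(3 + Y²) = -15 - 5*Y²)
N(p) = 4*p (N(p) = 2*(p + p) = 2*(2*p) = 4*p)
w(D) = -9 + D
T = -3 (T = 1 - 4 = -3)
y(a) = 0 (y(a) = (4*0)*a = 0*a = 0)
P(6, 3) + y(T)*w(3) = (-15 - 5*6²) + 0*(-9 + 3) = (-15 - 5*36) + 0*(-6) = (-15 - 180) + 0 = -195 + 0 = -195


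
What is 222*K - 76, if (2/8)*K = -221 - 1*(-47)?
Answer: -154588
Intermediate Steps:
K = -696 (K = 4*(-221 - 1*(-47)) = 4*(-221 + 47) = 4*(-174) = -696)
222*K - 76 = 222*(-696) - 76 = -154512 - 76 = -154588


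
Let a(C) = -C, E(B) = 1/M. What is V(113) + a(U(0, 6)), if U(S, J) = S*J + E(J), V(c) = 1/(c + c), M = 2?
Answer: -56/113 ≈ -0.49558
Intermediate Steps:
E(B) = 1/2
V(c) = 1/(2*c)
U(S, J) = 1/2 + J*S (U(S, J) = S*J + 1/2 = J*S + 1/2 = 1/2 + J*S)
V(113) + a(U(0, 6)) = (1/2)/113 - (1/2 + 6*0) = (1/2)*(1/113) - (1/2 + 0) = 1/226 - 1*1/2 = 1/226 - 1/2 = -56/113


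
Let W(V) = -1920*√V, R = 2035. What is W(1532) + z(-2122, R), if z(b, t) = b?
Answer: -2122 - 3840*√383 ≈ -77272.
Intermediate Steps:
W(1532) + z(-2122, R) = -3840*√383 - 2122 = -2122 - 3840*√383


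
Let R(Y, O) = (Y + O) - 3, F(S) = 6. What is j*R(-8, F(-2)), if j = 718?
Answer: -3590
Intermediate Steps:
R(Y, O) = -3 + O + Y (R(Y, O) = (O + Y) - 3 = -3 + O + Y)
j*R(-8, F(-2)) = 718*(-3 + 6 - 8) = 718*(-5) = -3590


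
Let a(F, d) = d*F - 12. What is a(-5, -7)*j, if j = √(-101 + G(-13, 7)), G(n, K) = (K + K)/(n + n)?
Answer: 46*I*√4290/13 ≈ 231.76*I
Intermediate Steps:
G(n, K) = K/n (G(n, K) = (2*K)/((2*n)) = (2*K)*(1/(2*n)) = K/n)
j = 2*I*√4290/13 (j = √(-101 + 7/(-13)) = √(-101 + 7*(-1/13)) = √(-101 - 7/13) = √(-1320/13) = 2*I*√4290/13 ≈ 10.077*I)
a(F, d) = -12 + F*d (a(F, d) = F*d - 12 = -12 + F*d)
a(-5, -7)*j = (-12 - 5*(-7))*(2*I*√4290/13) = (-12 + 35)*(2*I*√4290/13) = 23*(2*I*√4290/13) = 46*I*√4290/13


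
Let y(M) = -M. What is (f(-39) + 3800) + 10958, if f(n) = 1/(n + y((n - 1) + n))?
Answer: 590321/40 ≈ 14758.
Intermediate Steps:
f(n) = 1/(1 - n) (f(n) = 1/(n - ((n - 1) + n)) = 1/(n - ((-1 + n) + n)) = 1/(n - (-1 + 2*n)) = 1/(n + (1 - 2*n)) = 1/(1 - n))
(f(-39) + 3800) + 10958 = (-1/(-1 - 39) + 3800) + 10958 = (-1/(-40) + 3800) + 10958 = (-1*(-1/40) + 3800) + 10958 = (1/40 + 3800) + 10958 = 152001/40 + 10958 = 590321/40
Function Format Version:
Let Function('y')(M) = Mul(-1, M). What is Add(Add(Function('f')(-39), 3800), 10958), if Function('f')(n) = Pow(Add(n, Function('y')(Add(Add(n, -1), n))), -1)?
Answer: Rational(590321, 40) ≈ 14758.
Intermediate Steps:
Function('f')(n) = Pow(Add(1, Mul(-1, n)), -1) (Function('f')(n) = Pow(Add(n, Mul(-1, Add(Add(n, -1), n))), -1) = Pow(Add(n, Mul(-1, Add(Add(-1, n), n))), -1) = Pow(Add(n, Mul(-1, Add(-1, Mul(2, n)))), -1) = Pow(Add(n, Add(1, Mul(-2, n))), -1) = Pow(Add(1, Mul(-1, n)), -1))
Add(Add(Function('f')(-39), 3800), 10958) = Add(Add(Mul(-1, Pow(Add(-1, -39), -1)), 3800), 10958) = Add(Add(Mul(-1, Pow(-40, -1)), 3800), 10958) = Add(Add(Mul(-1, Rational(-1, 40)), 3800), 10958) = Add(Add(Rational(1, 40), 3800), 10958) = Add(Rational(152001, 40), 10958) = Rational(590321, 40)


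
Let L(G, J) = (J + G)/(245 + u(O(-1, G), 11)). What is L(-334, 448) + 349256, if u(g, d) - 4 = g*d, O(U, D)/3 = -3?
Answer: 8731419/25 ≈ 3.4926e+5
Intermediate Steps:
O(U, D) = -9 (O(U, D) = 3*(-3) = -9)
u(g, d) = 4 + d*g (u(g, d) = 4 + g*d = 4 + d*g)
L(G, J) = G/150 + J/150 (L(G, J) = (J + G)/(245 + (4 + 11*(-9))) = (G + J)/(245 + (4 - 99)) = (G + J)/(245 - 95) = (G + J)/150 = (G + J)*(1/150) = G/150 + J/150)
L(-334, 448) + 349256 = ((1/150)*(-334) + (1/150)*448) + 349256 = (-167/75 + 224/75) + 349256 = 19/25 + 349256 = 8731419/25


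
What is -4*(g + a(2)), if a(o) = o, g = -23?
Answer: 84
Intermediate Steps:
-4*(g + a(2)) = -4*(-23 + 2) = -4*(-21) = 84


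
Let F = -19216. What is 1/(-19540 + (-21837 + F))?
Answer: -1/60593 ≈ -1.6504e-5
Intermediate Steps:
1/(-19540 + (-21837 + F)) = 1/(-19540 + (-21837 - 19216)) = 1/(-19540 - 41053) = 1/(-60593) = -1/60593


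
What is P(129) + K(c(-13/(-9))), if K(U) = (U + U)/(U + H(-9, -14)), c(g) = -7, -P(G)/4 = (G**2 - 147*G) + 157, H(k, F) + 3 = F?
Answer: 103927/12 ≈ 8660.6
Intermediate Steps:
H(k, F) = -3 + F
P(G) = -628 - 4*G**2 + 588*G (P(G) = -4*((G**2 - 147*G) + 157) = -4*(157 + G**2 - 147*G) = -628 - 4*G**2 + 588*G)
K(U) = 2*U/(-17 + U) (K(U) = (U + U)/(U + (-3 - 14)) = (2*U)/(U - 17) = (2*U)/(-17 + U) = 2*U/(-17 + U))
P(129) + K(c(-13/(-9))) = (-628 - 4*129**2 + 588*129) + 2*(-7)/(-17 - 7) = (-628 - 4*16641 + 75852) + 2*(-7)/(-24) = (-628 - 66564 + 75852) + 2*(-7)*(-1/24) = 8660 + 7/12 = 103927/12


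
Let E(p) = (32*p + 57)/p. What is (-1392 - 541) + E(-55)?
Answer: -104612/55 ≈ -1902.0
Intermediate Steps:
E(p) = (57 + 32*p)/p
(-1392 - 541) + E(-55) = (-1392 - 541) + (32 + 57/(-55)) = -1933 + (32 + 57*(-1/55)) = -1933 + (32 - 57/55) = -1933 + 1703/55 = -104612/55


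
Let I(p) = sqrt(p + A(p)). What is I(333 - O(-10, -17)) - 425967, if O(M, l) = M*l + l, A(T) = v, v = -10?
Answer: -425967 + sqrt(170) ≈ -4.2595e+5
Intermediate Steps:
A(T) = -10
O(M, l) = l + M*l
I(p) = sqrt(-10 + p) (I(p) = sqrt(p - 10) = sqrt(-10 + p))
I(333 - O(-10, -17)) - 425967 = sqrt(-10 + (333 - (-17)*(1 - 10))) - 425967 = sqrt(-10 + (333 - (-17)*(-9))) - 425967 = sqrt(-10 + (333 - 1*153)) - 425967 = sqrt(-10 + (333 - 153)) - 425967 = sqrt(-10 + 180) - 425967 = sqrt(170) - 425967 = -425967 + sqrt(170)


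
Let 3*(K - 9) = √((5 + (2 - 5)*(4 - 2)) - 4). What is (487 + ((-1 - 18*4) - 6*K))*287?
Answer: 103320 - 574*I*√5 ≈ 1.0332e+5 - 1283.5*I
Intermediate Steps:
K = 9 + I*√5/3 (K = 9 + √((5 + (2 - 5)*(4 - 2)) - 4)/3 = 9 + √((5 - 3*2) - 4)/3 = 9 + √((5 - 6) - 4)/3 = 9 + √(-1 - 4)/3 = 9 + √(-5)/3 = 9 + (I*√5)/3 = 9 + I*√5/3 ≈ 9.0 + 0.74536*I)
(487 + ((-1 - 18*4) - 6*K))*287 = (487 + ((-1 - 18*4) - 6*(9 + I*√5/3)))*287 = (487 + ((-1 - 3*24) + (-54 - 2*I*√5)))*287 = (487 + ((-1 - 72) + (-54 - 2*I*√5)))*287 = (487 + (-73 + (-54 - 2*I*√5)))*287 = (487 + (-127 - 2*I*√5))*287 = (360 - 2*I*√5)*287 = 103320 - 574*I*√5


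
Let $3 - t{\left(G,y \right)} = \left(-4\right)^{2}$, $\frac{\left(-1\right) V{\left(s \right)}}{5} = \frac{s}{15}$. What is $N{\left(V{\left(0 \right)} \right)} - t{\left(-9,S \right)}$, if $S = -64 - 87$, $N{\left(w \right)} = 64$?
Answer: $77$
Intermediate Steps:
$V{\left(s \right)} = - \frac{s}{3}$ ($V{\left(s \right)} = - 5 \frac{s}{15} = - \frac{s}{3}$)
$S = -151$ ($S = -64 - 87 = -151$)
$t{\left(G,y \right)} = -13$ ($t{\left(G,y \right)} = 3 - \left(-4\right)^{2} = 3 - 16 = -13$)
$N{\left(V{\left(0 \right)} \right)} - t{\left(-9,S \right)} = 64 - -13 = 64 + 13 = 77$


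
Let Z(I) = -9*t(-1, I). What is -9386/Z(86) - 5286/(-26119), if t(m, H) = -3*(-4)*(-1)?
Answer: -122291023/1410426 ≈ -86.705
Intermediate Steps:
t(m, H) = -12 (t(m, H) = 12*(-1) = -12)
Z(I) = 108 (Z(I) = -9*(-12) = 108)
-9386/Z(86) - 5286/(-26119) = -9386/108 - 5286/(-26119) = -9386*1/108 - 5286*(-1/26119) = -4693/54 + 5286/26119 = -122291023/1410426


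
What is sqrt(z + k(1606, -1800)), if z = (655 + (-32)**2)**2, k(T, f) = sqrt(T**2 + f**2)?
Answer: sqrt(2819041 + 2*sqrt(1454809)) ≈ 1679.7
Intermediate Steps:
z = 2819041 (z = (655 + 1024)**2 = 1679**2 = 2819041)
sqrt(z + k(1606, -1800)) = sqrt(2819041 + sqrt(1606**2 + (-1800)**2)) = sqrt(2819041 + sqrt(2579236 + 3240000)) = sqrt(2819041 + sqrt(5819236)) = sqrt(2819041 + 2*sqrt(1454809))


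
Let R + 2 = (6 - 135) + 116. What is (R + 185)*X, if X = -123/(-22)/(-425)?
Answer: -123/55 ≈ -2.2364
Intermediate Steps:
R = -15 (R = -2 + ((6 - 135) + 116) = -2 + (-129 + 116) = -2 - 13 = -15)
X = -123/9350 (X = -123*(-1/22)*(-1/425) = (123/22)*(-1/425) = -123/9350 ≈ -0.013155)
(R + 185)*X = (-15 + 185)*(-123/9350) = 170*(-123/9350) = -123/55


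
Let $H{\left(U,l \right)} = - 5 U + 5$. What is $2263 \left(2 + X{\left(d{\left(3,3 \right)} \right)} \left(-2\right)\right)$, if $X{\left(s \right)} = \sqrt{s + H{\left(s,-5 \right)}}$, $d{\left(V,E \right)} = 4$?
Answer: $4526 - 4526 i \sqrt{11} \approx 4526.0 - 15011.0 i$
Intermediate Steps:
$H{\left(U,l \right)} = 5 - 5 U$
$X{\left(s \right)} = \sqrt{5 - 4 s}$ ($X{\left(s \right)} = \sqrt{s - \left(-5 + 5 s\right)} = \sqrt{5 - 4 s}$)
$2263 \left(2 + X{\left(d{\left(3,3 \right)} \right)} \left(-2\right)\right) = 2263 \left(2 + \sqrt{5 - 16} \left(-2\right)\right) = 2263 \left(2 + \sqrt{-11} \left(-2\right)\right) = 2263 \left(2 + i \sqrt{11} \left(-2\right)\right) = 2263 \left(2 - 2 i \sqrt{11}\right) = 4526 - 4526 i \sqrt{11}$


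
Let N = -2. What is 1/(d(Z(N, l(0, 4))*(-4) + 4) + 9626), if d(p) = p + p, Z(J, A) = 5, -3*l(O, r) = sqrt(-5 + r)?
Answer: 1/9594 ≈ 0.00010423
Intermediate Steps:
l(O, r) = -sqrt(-5 + r)/3
d(p) = 2*p
1/(d(Z(N, l(0, 4))*(-4) + 4) + 9626) = 1/(2*(5*(-4) + 4) + 9626) = 1/(2*(-20 + 4) + 9626) = 1/(2*(-16) + 9626) = 1/(-32 + 9626) = 1/9594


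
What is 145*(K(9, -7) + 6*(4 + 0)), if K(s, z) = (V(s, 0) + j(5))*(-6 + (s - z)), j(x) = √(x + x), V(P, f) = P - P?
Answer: 3480 + 1450*√10 ≈ 8065.3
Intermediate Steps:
V(P, f) = 0
j(x) = √2*√x (j(x) = √(2*x) = √2*√x)
K(s, z) = √10*(-6 + s - z) (K(s, z) = (0 + √2*√5)*(-6 + (s - z)) = (0 + √10)*(-6 + s - z) = √10*(-6 + s - z))
145*(K(9, -7) + 6*(4 + 0)) = 145*(√10*(-6 + 9 - 1*(-7)) + 6*(4 + 0)) = 145*(√10*(-6 + 9 + 7) + 6*4) = 145*(√10*10 + 24) = 145*(10*√10 + 24) = 145*(24 + 10*√10) = 3480 + 1450*√10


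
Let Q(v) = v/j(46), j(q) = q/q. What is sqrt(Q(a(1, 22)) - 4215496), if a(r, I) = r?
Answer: I*sqrt(4215495) ≈ 2053.2*I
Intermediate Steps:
j(q) = 1
Q(v) = v (Q(v) = v/1 = v*1 = v)
sqrt(Q(a(1, 22)) - 4215496) = sqrt(1 - 4215496) = sqrt(-4215495) = I*sqrt(4215495)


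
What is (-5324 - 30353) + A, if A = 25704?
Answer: -9973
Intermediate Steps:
(-5324 - 30353) + A = (-5324 - 30353) + 25704 = -35677 + 25704 = -9973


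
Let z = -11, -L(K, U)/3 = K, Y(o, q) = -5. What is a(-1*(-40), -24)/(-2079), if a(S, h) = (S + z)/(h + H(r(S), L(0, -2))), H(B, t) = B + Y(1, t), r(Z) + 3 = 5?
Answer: 29/56133 ≈ 0.00051663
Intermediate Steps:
L(K, U) = -3*K
r(Z) = 2 (r(Z) = -3 + 5 = 2)
H(B, t) = -5 + B (H(B, t) = B - 5 = -5 + B)
a(S, h) = (-11 + S)/(-3 + h) (a(S, h) = (S - 11)/(h + (-5 + 2)) = (-11 + S)/(h - 3) = (-11 + S)/(-3 + h))
a(-1*(-40), -24)/(-2079) = ((-11 - 1*(-40))/(-3 - 24))/(-2079) = ((-11 + 40)/(-27))*(-1/2079) = -1/27*29*(-1/2079) = -29/27*(-1/2079) = 29/56133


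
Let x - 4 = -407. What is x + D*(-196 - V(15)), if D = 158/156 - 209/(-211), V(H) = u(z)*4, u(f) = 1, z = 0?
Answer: -6613387/8229 ≈ -803.67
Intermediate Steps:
x = -403 (x = 4 - 407 = -403)
V(H) = 4 (V(H) = 1*4 = 4)
D = 32971/16458 (D = 158*(1/156) - 209*(-1/211) = 79/78 + 209/211 = 32971/16458 ≈ 2.0033)
x + D*(-196 - V(15)) = -403 + 32971*(-196 - 1*4)/16458 = -403 + 32971*(-196 - 4)/16458 = -403 + (32971/16458)*(-200) = -403 - 3297100/8229 = -6613387/8229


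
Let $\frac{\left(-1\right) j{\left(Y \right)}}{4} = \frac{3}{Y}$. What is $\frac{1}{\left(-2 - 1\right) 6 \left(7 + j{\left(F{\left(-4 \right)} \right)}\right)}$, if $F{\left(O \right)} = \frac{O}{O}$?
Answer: $\frac{1}{90} \approx 0.011111$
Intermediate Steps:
$F{\left(O \right)} = 1$
$j{\left(Y \right)} = - \frac{12}{Y}$ ($j{\left(Y \right)} = - 4 \frac{3}{Y} = - \frac{12}{Y}$)
$\frac{1}{\left(-2 - 1\right) 6 \left(7 + j{\left(F{\left(-4 \right)} \right)}\right)} = \frac{1}{\left(-2 - 1\right) 6 \left(7 - \frac{12}{1}\right)} = \frac{1}{\left(-2 + \left(2 - 3\right)\right) 6 \left(7 - 12\right)} = \frac{1}{\left(-2 - 1\right) 6 \left(7 - 12\right)} = \frac{1}{\left(-3\right) 6 \left(-5\right)} = \frac{1}{\left(-18\right) \left(-5\right)} = \frac{1}{90}$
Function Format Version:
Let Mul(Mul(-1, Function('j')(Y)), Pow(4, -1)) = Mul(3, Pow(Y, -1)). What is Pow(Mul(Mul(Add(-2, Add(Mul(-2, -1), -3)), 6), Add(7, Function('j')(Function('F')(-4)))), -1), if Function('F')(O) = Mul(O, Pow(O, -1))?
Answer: Rational(1, 90) ≈ 0.011111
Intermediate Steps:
Function('F')(O) = 1
Function('j')(Y) = Mul(-12, Pow(Y, -1)) (Function('j')(Y) = Mul(-4, Mul(3, Pow(Y, -1))) = Mul(-12, Pow(Y, -1)))
Pow(Mul(Mul(Add(-2, Add(Mul(-2, -1), -3)), 6), Add(7, Function('j')(Function('F')(-4)))), -1) = Pow(Mul(Mul(Add(-2, Add(Mul(-2, -1), -3)), 6), Add(7, Mul(-12, Pow(1, -1)))), -1) = Pow(Mul(Mul(Add(-2, Add(2, -3)), 6), Add(7, Mul(-12, 1))), -1) = Pow(Mul(Mul(Add(-2, -1), 6), Add(7, -12)), -1) = Pow(Mul(Mul(-3, 6), -5), -1) = Pow(Mul(-18, -5), -1) = Pow(90, -1) = Rational(1, 90)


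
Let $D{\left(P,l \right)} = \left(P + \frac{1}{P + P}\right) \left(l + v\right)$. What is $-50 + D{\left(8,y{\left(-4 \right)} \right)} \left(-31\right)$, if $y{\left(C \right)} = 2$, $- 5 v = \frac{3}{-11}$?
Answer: $- \frac{495887}{880} \approx -563.51$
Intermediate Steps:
$v = \frac{3}{55}$ ($v = - \frac{3 \frac{1}{-11}}{5} = - \frac{3 \left(- \frac{1}{11}\right)}{5} = \left(- \frac{1}{5}\right) \left(- \frac{3}{11}\right) = \frac{3}{55} \approx 0.054545$)
$D{\left(P,l \right)} = \left(\frac{3}{55} + l\right) \left(P + \frac{1}{2 P}\right)$ ($D{\left(P,l \right)} = \left(P + \frac{1}{P + P}\right) \left(l + \frac{3}{55}\right) = \left(P + \frac{1}{2 P}\right) \left(\frac{3}{55} + l\right) = \left(\frac{3}{55} + l\right) \left(P + \frac{1}{2 P}\right)$)
$-50 + D{\left(8,y{\left(-4 \right)} \right)} \left(-31\right) = -50 + \frac{3 + 55 \cdot 2 + 2 \cdot 8^{2} \left(3 + 55 \cdot 2\right)}{110 \cdot 8} \left(-31\right) = -50 + \frac{1}{110} \cdot \frac{1}{8} \left(3 + 110 + 2 \cdot 64 \left(3 + 110\right)\right) \left(-31\right) = -50 + \frac{1}{110} \cdot \frac{1}{8} \left(3 + 110 + 2 \cdot 64 \cdot 113\right) \left(-31\right) = -50 + \frac{1}{110} \cdot \frac{1}{8} \left(3 + 110 + 14464\right) \left(-31\right) = -50 + \frac{1}{110} \cdot \frac{1}{8} \cdot 14577 \left(-31\right) = -50 + \frac{14577}{880} \left(-31\right) = -50 - \frac{451887}{880} = - \frac{495887}{880}$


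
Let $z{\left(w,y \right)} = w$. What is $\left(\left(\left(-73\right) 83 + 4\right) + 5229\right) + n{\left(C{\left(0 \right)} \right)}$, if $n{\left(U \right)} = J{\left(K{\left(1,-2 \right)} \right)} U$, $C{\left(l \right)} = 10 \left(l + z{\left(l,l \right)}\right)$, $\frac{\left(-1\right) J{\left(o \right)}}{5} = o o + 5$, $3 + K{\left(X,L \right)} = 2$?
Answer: $-826$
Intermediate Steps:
$K{\left(X,L \right)} = -1$ ($K{\left(X,L \right)} = -3 + 2 = -1$)
$J{\left(o \right)} = -25 - 5 o^{2}$ ($J{\left(o \right)} = - 5 \left(o o + 5\right) = - 5 \left(o^{2} + 5\right) = - 5 \left(5 + o^{2}\right) = -25 - 5 o^{2}$)
$C{\left(l \right)} = 20 l$ ($C{\left(l \right)} = 10 \left(l + l\right) = 10 \cdot 2 l = 20 l$)
$n{\left(U \right)} = - 30 U$ ($n{\left(U \right)} = \left(-25 - 5 \left(-1\right)^{2}\right) U = \left(-25 - 5\right) U = - 30 U$)
$\left(\left(\left(-73\right) 83 + 4\right) + 5229\right) + n{\left(C{\left(0 \right)} \right)} = \left(\left(\left(-73\right) 83 + 4\right) + 5229\right) - 30 \cdot 20 \cdot 0 = \left(\left(-6059 + 4\right) + 5229\right) - 0 = \left(-6055 + 5229\right) + 0 = -826 + 0 = -826$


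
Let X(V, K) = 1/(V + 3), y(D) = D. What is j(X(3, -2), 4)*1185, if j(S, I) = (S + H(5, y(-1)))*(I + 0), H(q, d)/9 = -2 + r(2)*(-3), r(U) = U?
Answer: -340490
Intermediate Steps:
X(V, K) = 1/(3 + V)
H(q, d) = -72 (H(q, d) = 9*(-2 + 2*(-3)) = 9*(-2 - 6) = 9*(-8) = -72)
j(S, I) = I*(-72 + S) (j(S, I) = (S - 72)*(I + 0) = (-72 + S)*I = I*(-72 + S))
j(X(3, -2), 4)*1185 = (4*(-72 + 1/(3 + 3)))*1185 = (4*(-72 + 1/6))*1185 = (4*(-431/6))*1185 = -862/3*1185 = -340490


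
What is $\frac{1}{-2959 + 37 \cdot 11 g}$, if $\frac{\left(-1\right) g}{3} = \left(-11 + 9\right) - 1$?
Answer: $\frac{1}{704} \approx 0.0014205$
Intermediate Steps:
$g = 9$ ($g = - 3 \left(\left(-11 + 9\right) - 1\right) = - 3 \left(-2 - 1\right) = \left(-3\right) \left(-3\right) = 9$)
$\frac{1}{-2959 + 37 \cdot 11 g} = \frac{1}{-2959 + 37 \cdot 11 \cdot 9} = \frac{1}{-2959 + 407 \cdot 9} = \frac{1}{-2959 + 3663} = \frac{1}{704}$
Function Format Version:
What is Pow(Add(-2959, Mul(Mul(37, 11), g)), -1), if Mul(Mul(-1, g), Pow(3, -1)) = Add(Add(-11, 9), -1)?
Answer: Rational(1, 704) ≈ 0.0014205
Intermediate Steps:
g = 9 (g = Mul(-3, Add(Add(-11, 9), -1)) = Mul(-3, Add(-2, -1)) = Mul(-3, -3) = 9)
Pow(Add(-2959, Mul(Mul(37, 11), g)), -1) = Pow(Add(-2959, Mul(Mul(37, 11), 9)), -1) = Pow(Add(-2959, Mul(407, 9)), -1) = Pow(Add(-2959, 3663), -1) = Pow(704, -1) = Rational(1, 704)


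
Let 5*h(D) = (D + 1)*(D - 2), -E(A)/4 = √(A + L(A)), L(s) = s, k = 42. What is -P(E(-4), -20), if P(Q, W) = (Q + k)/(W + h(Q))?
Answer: 12235/13257 - 1880*I*√2/13257 ≈ 0.92291 - 0.20055*I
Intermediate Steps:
E(A) = -4*√2*√A (E(A) = -4*√(A + A) = -4*√2*√A)
h(D) = (1 + D)*(-2 + D)/5 (h(D) = ((D + 1)*(D - 2))/5 = ((1 + D)*(-2 + D))/5 = (1 + D)*(-2 + D)/5)
P(Q, W) = (42 + Q)/(-⅖ + W - Q/5 + Q²/5) (P(Q, W) = (Q + 42)/(W + (-⅖ - Q/5 + Q²/5)) = (42 + Q)/(-⅖ + W - Q/5 + Q²/5))
-P(E(-4), -20) = -5*(42 - 4*√2*√(-4))/(-2 + (-4*√2*√(-4))² - (-4)*√2*√(-4) + 5*(-20)) = -5*(42 - 4*√2*2*I)/(-2 + (-4*√2*2*I)² - (-4)*√2*2*I - 100) = -5*(42 - 8*I*√2)/(-2 + (-8*I*√2)² - (-8)*I*√2 - 100) = -5*(42 - 8*I*√2)/(-2 - 128 + 8*I*√2 - 100) = -5*(42 - 8*I*√2)/(-230 + 8*I*√2)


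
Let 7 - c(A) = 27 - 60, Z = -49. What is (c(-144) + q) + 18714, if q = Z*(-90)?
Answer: 23164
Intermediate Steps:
c(A) = 40 (c(A) = 7 - (27 - 60) = 7 - 1*(-33) = 7 + 33 = 40)
q = 4410 (q = -49*(-90) = 4410)
(c(-144) + q) + 18714 = (40 + 4410) + 18714 = 4450 + 18714 = 23164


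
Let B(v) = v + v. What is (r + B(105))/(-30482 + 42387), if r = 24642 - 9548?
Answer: 15304/11905 ≈ 1.2855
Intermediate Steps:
B(v) = 2*v
r = 15094
(r + B(105))/(-30482 + 42387) = (15094 + 2*105)/(-30482 + 42387) = (15094 + 210)/11905 = 15304*(1/11905) = 15304/11905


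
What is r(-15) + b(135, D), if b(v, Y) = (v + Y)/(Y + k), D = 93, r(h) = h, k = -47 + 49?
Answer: -63/5 ≈ -12.600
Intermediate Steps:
k = 2
b(v, Y) = (Y + v)/(2 + Y) (b(v, Y) = (v + Y)/(Y + 2) = (Y + v)/(2 + Y))
r(-15) + b(135, D) = -15 + (93 + 135)/(2 + 93) = -15 + 228/95 = -15 + (1/95)*228 = -15 + 12/5 = -63/5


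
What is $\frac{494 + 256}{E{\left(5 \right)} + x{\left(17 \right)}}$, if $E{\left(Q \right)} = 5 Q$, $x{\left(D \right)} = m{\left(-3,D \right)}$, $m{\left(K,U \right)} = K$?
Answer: $\frac{375}{11} \approx 34.091$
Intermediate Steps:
$x{\left(D \right)} = -3$
$\frac{494 + 256}{E{\left(5 \right)} + x{\left(17 \right)}} = \frac{494 + 256}{5 \cdot 5 - 3} = \frac{750}{25 - 3} = \frac{750}{22} = 750 \cdot \frac{1}{22} = \frac{375}{11}$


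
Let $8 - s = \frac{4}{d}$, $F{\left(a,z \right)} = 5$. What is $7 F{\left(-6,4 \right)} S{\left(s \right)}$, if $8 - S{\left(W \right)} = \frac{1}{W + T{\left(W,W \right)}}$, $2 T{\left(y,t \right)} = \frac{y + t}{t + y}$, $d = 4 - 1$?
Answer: $\frac{11830}{43} \approx 275.12$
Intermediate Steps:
$d = 3$
$T{\left(y,t \right)} = \frac{1}{2}$ ($T{\left(y,t \right)} = \frac{\left(y + t\right) \frac{1}{t + y}}{2} = \frac{\left(t + y\right) \frac{1}{t + y}}{2} = \frac{1}{2} \cdot 1 = \frac{1}{2}$)
$s = \frac{20}{3}$ ($s = 8 - \frac{4}{3} = \frac{20}{3} \approx 6.6667$)
$S{\left(W \right)} = 8 - \frac{1}{\frac{1}{2} + W}$ ($S{\left(W \right)} = 8 - \frac{1}{W + \frac{1}{2}} = 8 - \frac{1}{\frac{1}{2} + W}$)
$7 F{\left(-6,4 \right)} S{\left(s \right)} = 7 \cdot 5 \frac{2 \left(3 + 8 \cdot \frac{20}{3}\right)}{1 + 2 \cdot \frac{20}{3}} = 35 \frac{2 \left(3 + \frac{160}{3}\right)}{1 + \frac{40}{3}} = 35 \cdot 2 \frac{1}{\frac{43}{3}} \cdot \frac{169}{3} = 35 \cdot 2 \cdot \frac{3}{43} \cdot \frac{169}{3} = 35 \cdot \frac{338}{43} = \frac{11830}{43}$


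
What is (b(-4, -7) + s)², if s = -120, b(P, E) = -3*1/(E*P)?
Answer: 11309769/784 ≈ 14426.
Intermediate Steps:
b(P, E) = -3/(E*P) (b(P, E) = -3*1/(E*P) = -3/(E*P))
(b(-4, -7) + s)² = (-3/(-7*(-4)) - 120)² = (-3*(-⅐)*(-¼) - 120)² = (-3/28 - 120)² = (-3363/28)² = 11309769/784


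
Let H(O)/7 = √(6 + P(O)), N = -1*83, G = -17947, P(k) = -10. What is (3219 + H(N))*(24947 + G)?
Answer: 22533000 + 98000*I ≈ 2.2533e+7 + 98000.0*I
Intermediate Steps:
N = -83
H(O) = 14*I (H(O) = 7*√(6 - 10) = 7*√(-4) = 7*(2*I) = 14*I)
(3219 + H(N))*(24947 + G) = (3219 + 14*I)*(24947 - 17947) = (3219 + 14*I)*7000 = 22533000 + 98000*I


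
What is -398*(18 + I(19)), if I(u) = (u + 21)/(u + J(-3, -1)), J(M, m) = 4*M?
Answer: -66068/7 ≈ -9438.3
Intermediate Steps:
I(u) = (21 + u)/(-12 + u) (I(u) = (u + 21)/(u + 4*(-3)) = (21 + u)/(u - 12) = (21 + u)/(-12 + u))
-398*(18 + I(19)) = -398*(18 + (21 + 19)/(-12 + 19)) = -398*(18 + 40/7) = -398*166/7 = -66068/7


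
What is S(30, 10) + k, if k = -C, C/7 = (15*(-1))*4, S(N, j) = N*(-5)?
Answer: 270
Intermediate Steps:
S(N, j) = -5*N
C = -420 (C = 7*((15*(-1))*4) = 7*(-15*4) = 7*(-60) = -420)
k = 420 (k = -1*(-420) = 420)
S(30, 10) + k = -5*30 + 420 = -150 + 420 = 270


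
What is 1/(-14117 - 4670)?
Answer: -1/18787 ≈ -5.3228e-5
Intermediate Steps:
1/(-14117 - 4670) = 1/(-18787) = -1/18787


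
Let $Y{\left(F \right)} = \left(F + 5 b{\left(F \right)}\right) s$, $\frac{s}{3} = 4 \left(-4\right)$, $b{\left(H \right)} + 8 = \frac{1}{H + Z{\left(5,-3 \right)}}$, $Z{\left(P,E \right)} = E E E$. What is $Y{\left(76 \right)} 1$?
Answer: $- \frac{84912}{49} \approx -1732.9$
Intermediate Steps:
$Z{\left(P,E \right)} = E^{3}$ ($Z{\left(P,E \right)} = E^{2} E = E^{3}$)
$b{\left(H \right)} = -8 + \frac{1}{-27 + H}$ ($b{\left(H \right)} = -8 + \frac{1}{H + \left(-3\right)^{3}} = -8 + \frac{1}{H - 27} = -8 + \frac{1}{-27 + H}$)
$s = -48$ ($s = 3 \cdot 4 \left(-4\right) = 3 \left(-16\right) = -48$)
$Y{\left(F \right)} = - 48 F - \frac{240 \left(217 - 8 F\right)}{-27 + F}$ ($Y{\left(F \right)} = \left(F + 5 \frac{217 - 8 F}{-27 + F}\right) \left(-48\right) = \left(F + \frac{5 \left(217 - 8 F\right)}{-27 + F}\right) \left(-48\right) = - 48 F - \frac{240 \left(217 - 8 F\right)}{-27 + F}$)
$Y{\left(76 \right)} 1 = \frac{48 \left(-1085 - 76^{2} + 67 \cdot 76\right)}{-27 + 76} \cdot 1 = \frac{48 \left(-1085 - 5776 + 5092\right)}{49} \cdot 1 = 48 \cdot \frac{1}{49} \left(-1085 - 5776 + 5092\right) 1 = 48 \cdot \frac{1}{49} \left(-1769\right) 1 = \left(- \frac{84912}{49}\right) 1 = - \frac{84912}{49}$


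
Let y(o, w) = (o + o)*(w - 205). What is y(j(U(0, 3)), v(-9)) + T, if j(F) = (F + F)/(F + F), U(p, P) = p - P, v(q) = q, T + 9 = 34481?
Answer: 34044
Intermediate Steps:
T = 34472 (T = -9 + 34481 = 34472)
j(F) = 1 (j(F) = (2*F)/((2*F)) = (2*F)*(1/(2*F)) = 1)
y(o, w) = 2*o*(-205 + w) (y(o, w) = (2*o)*(-205 + w) = 2*o*(-205 + w))
y(j(U(0, 3)), v(-9)) + T = 2*1*(-205 - 9) + 34472 = 2*1*(-214) + 34472 = -428 + 34472 = 34044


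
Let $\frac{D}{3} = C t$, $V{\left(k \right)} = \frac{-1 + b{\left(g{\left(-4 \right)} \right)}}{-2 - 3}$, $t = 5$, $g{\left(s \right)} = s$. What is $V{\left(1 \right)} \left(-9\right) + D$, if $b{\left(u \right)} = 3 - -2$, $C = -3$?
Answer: $- \frac{189}{5} \approx -37.8$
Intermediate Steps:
$b{\left(u \right)} = 5$ ($b{\left(u \right)} = 3 + 2 = 5$)
$V{\left(k \right)} = - \frac{4}{5}$ ($V{\left(k \right)} = \frac{-1 + 5}{-2 - 3} = \frac{4}{-5} = 4 \left(- \frac{1}{5}\right) = - \frac{4}{5}$)
$D = -45$ ($D = 3 \left(\left(-3\right) 5\right) = 3 \left(-15\right) = -45$)
$V{\left(1 \right)} \left(-9\right) + D = \left(- \frac{4}{5}\right) \left(-9\right) - 45 = \frac{36}{5} - 45 = - \frac{189}{5}$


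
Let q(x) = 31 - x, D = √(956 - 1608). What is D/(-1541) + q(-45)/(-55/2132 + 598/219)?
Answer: 35485008/1262891 - 2*I*√163/1541 ≈ 28.098 - 0.01657*I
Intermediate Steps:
D = 2*I*√163 (D = √(-652) = 2*I*√163 ≈ 25.534*I)
D/(-1541) + q(-45)/(-55/2132 + 598/219) = (2*I*√163)/(-1541) + (31 - 1*(-45))/(-55/2132 + 598/219) = (2*I*√163)*(-1/1541) + (31 + 45)/(-55*1/2132 + 598*(1/219)) = -2*I*√163/1541 + 76/(-55/2132 + 598/219) = -2*I*√163/1541 + 76/(1262891/466908) = -2*I*√163/1541 + 76*(466908/1262891) = -2*I*√163/1541 + 35485008/1262891 = 35485008/1262891 - 2*I*√163/1541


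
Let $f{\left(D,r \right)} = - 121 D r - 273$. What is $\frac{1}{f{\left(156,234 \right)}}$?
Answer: $- \frac{1}{4417257} \approx -2.2638 \cdot 10^{-7}$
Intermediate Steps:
$f{\left(D,r \right)} = -273 - 121 D r$ ($f{\left(D,r \right)} = - 121 D r - 273 = -273 - 121 D r$)
$\frac{1}{f{\left(156,234 \right)}} = \frac{1}{-273 - 18876 \cdot 234} = \frac{1}{-273 - 4416984} = \frac{1}{-4417257} = - \frac{1}{4417257}$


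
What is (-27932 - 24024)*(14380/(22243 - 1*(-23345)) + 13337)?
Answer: -7897591731104/11397 ≈ -6.9295e+8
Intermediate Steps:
(-27932 - 24024)*(14380/(22243 - 1*(-23345)) + 13337) = -51956*(14380/(22243 + 23345) + 13337) = -51956*(14380/45588 + 13337) = -51956*(14380*(1/45588) + 13337) = -51956*(3595/11397 + 13337) = -51956*152005384/11397 = -7897591731104/11397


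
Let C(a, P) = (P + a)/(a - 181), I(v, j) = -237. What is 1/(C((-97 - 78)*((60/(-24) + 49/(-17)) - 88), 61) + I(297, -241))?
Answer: -549471/129666928 ≈ -0.0042376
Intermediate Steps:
C(a, P) = (P + a)/(-181 + a)
1/(C((-97 - 78)*((60/(-24) + 49/(-17)) - 88), 61) + I(297, -241)) = 1/((61 + (-97 - 78)*((60/(-24) + 49/(-17)) - 88))/(-181 + (-97 - 78)*((60/(-24) + 49/(-17)) - 88)) - 237) = 1/((61 - 175*((60*(-1/24) + 49*(-1/17)) - 88))/(-181 - 175*((60*(-1/24) + 49*(-1/17)) - 88)) - 237) = 1/((61 - 175*((-5/2 - 49/17) - 88))/(-181 - 175*((-5/2 - 49/17) - 88)) - 237) = 1/((61 - 175*(-183/34 - 88))/(-181 - 175*(-183/34 - 88)) - 237) = 1/((61 - 175*(-3175/34))/(-181 - 175*(-3175/34)) - 237) = 1/((61 + 555625/34)/(-181 + 555625/34) - 237) = 1/((557699/34)/(549471/34) - 237) = 1/((34/549471)*(557699/34) - 237) = 1/(557699/549471 - 237) = 1/(-129666928/549471) = -549471/129666928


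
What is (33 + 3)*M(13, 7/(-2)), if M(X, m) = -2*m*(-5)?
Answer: -1260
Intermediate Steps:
M(X, m) = 10*m
(33 + 3)*M(13, 7/(-2)) = (33 + 3)*(10*(7/(-2))) = 36*(10*(7*(-1/2))) = 36*(10*(-7/2)) = 36*(-35) = -1260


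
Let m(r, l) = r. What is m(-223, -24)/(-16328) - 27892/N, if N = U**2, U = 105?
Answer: -452962001/180016200 ≈ -2.5162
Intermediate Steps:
N = 11025 (N = 105**2 = 11025)
m(-223, -24)/(-16328) - 27892/N = -223/(-16328) - 27892/11025 = -223*(-1/16328) - 27892*1/11025 = 223/16328 - 27892/11025 = -452962001/180016200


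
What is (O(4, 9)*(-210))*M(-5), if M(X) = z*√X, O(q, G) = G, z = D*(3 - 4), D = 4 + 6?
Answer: 18900*I*√5 ≈ 42262.0*I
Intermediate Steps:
D = 10
z = -10 (z = 10*(3 - 4) = 10*(-1) = -10)
M(X) = -10*√X
(O(4, 9)*(-210))*M(-5) = (9*(-210))*(-10*I*√5) = -(-18900)*I*√5 = 18900*I*√5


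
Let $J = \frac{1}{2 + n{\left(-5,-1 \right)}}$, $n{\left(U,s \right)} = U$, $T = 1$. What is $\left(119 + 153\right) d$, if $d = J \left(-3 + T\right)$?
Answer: $\frac{544}{3} \approx 181.33$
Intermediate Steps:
$J = - \frac{1}{3}$ ($J = \frac{1}{2 - 5} = \frac{1}{-3} = - \frac{1}{3} \approx -0.33333$)
$d = \frac{2}{3}$ ($d = - \frac{-3 + 1}{3} = \left(- \frac{1}{3}\right) \left(-2\right) = \frac{2}{3} \approx 0.66667$)
$\left(119 + 153\right) d = \left(119 + 153\right) \frac{2}{3} = 272 \cdot \frac{2}{3} = \frac{544}{3}$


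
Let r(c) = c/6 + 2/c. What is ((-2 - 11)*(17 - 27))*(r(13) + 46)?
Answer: 18845/3 ≈ 6281.7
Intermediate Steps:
r(c) = 2/c + c/6 (r(c) = c*(⅙) + 2/c = c/6 + 2/c = 2/c + c/6)
((-2 - 11)*(17 - 27))*(r(13) + 46) = ((-2 - 11)*(17 - 27))*((2/13 + (⅙)*13) + 46) = (-13*(-10))*((2*(1/13) + 13/6) + 46) = 130*((2/13 + 13/6) + 46) = 130*(181/78 + 46) = 130*(3769/78) = 18845/3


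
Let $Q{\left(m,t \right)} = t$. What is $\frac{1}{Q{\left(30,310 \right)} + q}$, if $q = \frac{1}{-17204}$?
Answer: $\frac{17204}{5333239} \approx 0.0032258$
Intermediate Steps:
$q = - \frac{1}{17204} \approx -5.8126 \cdot 10^{-5}$
$\frac{1}{Q{\left(30,310 \right)} + q} = \frac{1}{310 - \frac{1}{17204}} = \frac{1}{\frac{5333239}{17204}} = \frac{17204}{5333239}$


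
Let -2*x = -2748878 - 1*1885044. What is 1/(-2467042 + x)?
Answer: -1/150081 ≈ -6.6631e-6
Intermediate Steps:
x = 2316961 (x = -(-2748878 - 1*1885044)/2 = -(-2748878 - 1885044)/2 = -½*(-4633922) = 2316961)
1/(-2467042 + x) = 1/(-2467042 + 2316961) = 1/(-150081) = -1/150081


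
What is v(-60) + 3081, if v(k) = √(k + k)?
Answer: 3081 + 2*I*√30 ≈ 3081.0 + 10.954*I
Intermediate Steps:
v(k) = √2*√k (v(k) = √(2*k) = √2*√k)
v(-60) + 3081 = √2*√(-60) + 3081 = √2*(2*I*√15) + 3081 = 2*I*√30 + 3081 = 3081 + 2*I*√30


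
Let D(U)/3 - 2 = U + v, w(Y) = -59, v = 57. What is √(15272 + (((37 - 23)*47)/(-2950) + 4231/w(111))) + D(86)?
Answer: 435 + 8*√20668526/295 ≈ 558.29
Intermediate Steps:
D(U) = 177 + 3*U (D(U) = 6 + 3*(U + 57) = 6 + 3*(57 + U) = 6 + (171 + 3*U) = 177 + 3*U)
√(15272 + (((37 - 23)*47)/(-2950) + 4231/w(111))) + D(86) = √(15272 + (((37 - 23)*47)/(-2950) + 4231/(-59))) + (177 + 3*86) = √(15272 + ((14*47)*(-1/2950) + 4231*(-1/59))) + (177 + 258) = √(15272 + (658*(-1/2950) - 4231/59)) + 435 = √(15272 + (-329/1475 - 4231/59)) + 435 = √(15272 - 106104/1475) + 435 = √(22420096/1475) + 435 = 8*√20668526/295 + 435 = 435 + 8*√20668526/295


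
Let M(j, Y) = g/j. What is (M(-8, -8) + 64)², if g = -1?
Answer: 263169/64 ≈ 4112.0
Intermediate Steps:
M(j, Y) = -1/j
(M(-8, -8) + 64)² = (-1/(-8) + 64)² = (-1*(-⅛) + 64)² = (⅛ + 64)² = (513/8)² = 263169/64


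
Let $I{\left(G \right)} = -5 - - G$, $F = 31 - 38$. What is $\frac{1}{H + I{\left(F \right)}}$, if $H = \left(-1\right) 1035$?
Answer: $- \frac{1}{1047} \approx -0.00095511$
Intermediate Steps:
$F = -7$ ($F = 31 - 38 = -7$)
$I{\left(G \right)} = -5 + G$
$H = -1035$
$\frac{1}{H + I{\left(F \right)}} = \frac{1}{-1035 - 12} = \frac{1}{-1047} = - \frac{1}{1047}$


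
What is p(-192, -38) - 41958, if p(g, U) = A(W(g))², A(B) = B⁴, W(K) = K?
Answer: 1846757322198572058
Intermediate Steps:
p(g, U) = g⁸ (p(g, U) = (g⁴)² = g⁸)
p(-192, -38) - 41958 = (-192)⁸ - 41958 = 1846757322198614016 - 41958 = 1846757322198572058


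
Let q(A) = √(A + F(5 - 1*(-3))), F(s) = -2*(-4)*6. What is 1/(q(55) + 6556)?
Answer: 6556/42981033 - √103/42981033 ≈ 0.00015230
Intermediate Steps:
F(s) = 48 (F(s) = 8*6 = 48)
q(A) = √(48 + A) (q(A) = √(A + 48) = √(48 + A))
1/(q(55) + 6556) = 1/(√(48 + 55) + 6556) = 1/(√103 + 6556) = 1/(6556 + √103)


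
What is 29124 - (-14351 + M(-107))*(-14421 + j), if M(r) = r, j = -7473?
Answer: -316514328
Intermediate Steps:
29124 - (-14351 + M(-107))*(-14421 + j) = 29124 - (-14351 - 107)*(-14421 - 7473) = 29124 - (-14458)*(-21894) = 29124 - 1*316543452 = 29124 - 316543452 = -316514328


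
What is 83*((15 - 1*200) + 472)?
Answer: 23821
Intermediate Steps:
83*((15 - 1*200) + 472) = 83*((15 - 200) + 472) = 83*(-185 + 472) = 83*287 = 23821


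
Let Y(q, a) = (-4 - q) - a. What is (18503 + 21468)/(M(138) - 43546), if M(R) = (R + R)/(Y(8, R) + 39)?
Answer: -1478927/1611294 ≈ -0.91785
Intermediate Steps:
Y(q, a) = -4 - a - q
M(R) = 2*R/(27 - R) (M(R) = (R + R)/((-4 - R - 1*8) + 39) = (2*R)/((-4 - R - 8) + 39) = (2*R)/((-12 - R) + 39) = (2*R)/(27 - R) = 2*R/(27 - R))
(18503 + 21468)/(M(138) - 43546) = (18503 + 21468)/(-2*138/(-27 + 138) - 43546) = 39971/(-2*138/111 - 43546) = 39971/(-2*138*1/111 - 43546) = 39971/(-92/37 - 43546) = 39971/(-1611294/37) = 39971*(-37/1611294) = -1478927/1611294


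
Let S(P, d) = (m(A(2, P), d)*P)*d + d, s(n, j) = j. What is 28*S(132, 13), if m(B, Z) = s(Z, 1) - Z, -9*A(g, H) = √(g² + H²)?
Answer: -576212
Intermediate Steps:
A(g, H) = -√(H² + g²)/9 (A(g, H) = -√(g² + H²)/9 = -√(H² + g²)/9)
m(B, Z) = 1 - Z
S(P, d) = d + P*d*(1 - d) (S(P, d) = ((1 - d)*P)*d + d = (P*(1 - d))*d + d = P*d*(1 - d) + d = d + P*d*(1 - d))
28*S(132, 13) = 28*(13*(1 + 132 - 1*132*13)) = 28*(13*(1 + 132 - 1716)) = 28*(13*(-1583)) = 28*(-20579) = -576212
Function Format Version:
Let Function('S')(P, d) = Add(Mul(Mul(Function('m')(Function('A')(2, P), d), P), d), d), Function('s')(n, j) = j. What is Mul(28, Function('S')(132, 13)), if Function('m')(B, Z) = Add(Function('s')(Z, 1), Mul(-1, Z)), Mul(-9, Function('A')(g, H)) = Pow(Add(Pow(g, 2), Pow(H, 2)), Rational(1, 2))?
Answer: -576212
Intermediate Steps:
Function('A')(g, H) = Mul(Rational(-1, 9), Pow(Add(Pow(H, 2), Pow(g, 2)), Rational(1, 2))) (Function('A')(g, H) = Mul(Rational(-1, 9), Pow(Add(Pow(g, 2), Pow(H, 2)), Rational(1, 2))) = Mul(Rational(-1, 9), Pow(Add(Pow(H, 2), Pow(g, 2)), Rational(1, 2))))
Function('m')(B, Z) = Add(1, Mul(-1, Z))
Function('S')(P, d) = Add(d, Mul(P, d, Add(1, Mul(-1, d)))) (Function('S')(P, d) = Add(Mul(Mul(Add(1, Mul(-1, d)), P), d), d) = Add(Mul(Mul(P, Add(1, Mul(-1, d))), d), d) = Add(Mul(P, d, Add(1, Mul(-1, d))), d) = Add(d, Mul(P, d, Add(1, Mul(-1, d)))))
Mul(28, Function('S')(132, 13)) = Mul(28, Mul(13, Add(1, 132, Mul(-1, 132, 13)))) = Mul(28, Mul(13, Add(1, 132, -1716))) = Mul(28, Mul(13, -1583)) = Mul(28, -20579) = -576212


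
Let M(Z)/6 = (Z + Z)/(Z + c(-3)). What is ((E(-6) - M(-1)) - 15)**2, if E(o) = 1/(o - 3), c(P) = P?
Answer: 26569/81 ≈ 328.01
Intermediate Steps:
E(o) = 1/(-3 + o)
M(Z) = 12*Z/(-3 + Z) (M(Z) = 6*((Z + Z)/(Z - 3)) = 6*((2*Z)/(-3 + Z)) = 6*(2*Z/(-3 + Z)) = 12*Z/(-3 + Z))
((E(-6) - M(-1)) - 15)**2 = ((1/(-3 - 6) - 12*(-1)/(-3 - 1)) - 15)**2 = ((1/(-9) - 12*(-1)/(-4)) - 15)**2 = ((-1/9 - 12*(-1)*(-1)/4) - 15)**2 = ((-1/9 - 1*3) - 15)**2 = ((-1/9 - 3) - 15)**2 = (-28/9 - 15)**2 = (-163/9)**2 = 26569/81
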